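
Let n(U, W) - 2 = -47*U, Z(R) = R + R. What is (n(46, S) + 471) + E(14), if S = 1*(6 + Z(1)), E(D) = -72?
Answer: -1761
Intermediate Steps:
Z(R) = 2*R
S = 8 (S = 1*(6 + 2*1) = 1*(6 + 2) = 1*8 = 8)
n(U, W) = 2 - 47*U
(n(46, S) + 471) + E(14) = ((2 - 47*46) + 471) - 72 = ((2 - 2162) + 471) - 72 = (-2160 + 471) - 72 = -1689 - 72 = -1761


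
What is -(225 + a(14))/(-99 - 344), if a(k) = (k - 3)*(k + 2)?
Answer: 401/443 ≈ 0.90519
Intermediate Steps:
a(k) = (-3 + k)*(2 + k)
-(225 + a(14))/(-99 - 344) = -(225 + (-6 + 14² - 1*14))/(-99 - 344) = -(225 + (-6 + 196 - 14))/(-443) = -(225 + 176)*(-1)/443 = -401*(-1)/443 = -1*(-401/443) = 401/443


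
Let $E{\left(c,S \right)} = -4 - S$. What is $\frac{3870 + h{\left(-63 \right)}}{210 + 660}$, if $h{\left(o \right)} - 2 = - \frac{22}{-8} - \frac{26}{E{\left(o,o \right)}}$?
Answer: $\frac{304779}{68440} \approx 4.4532$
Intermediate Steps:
$h{\left(o \right)} = \frac{19}{4} - \frac{26}{-4 - o}$ ($h{\left(o \right)} = 2 - \left(- \frac{11}{4} + \frac{26}{-4 - o}\right) = 2 + \left(\frac{11}{4} - \frac{26}{-4 - o}\right) = \frac{19}{4} - \frac{26}{-4 - o}$)
$\frac{3870 + h{\left(-63 \right)}}{210 + 660} = \frac{3870 + \frac{180 + 19 \left(-63\right)}{4 \left(4 - 63\right)}}{210 + 660} = \frac{3870 + \frac{180 - 1197}{4 \left(-59\right)}}{870} = \left(3870 + \frac{1}{4} \left(- \frac{1}{59}\right) \left(-1017\right)\right) \frac{1}{870} = \left(3870 + \frac{1017}{236}\right) \frac{1}{870} = \frac{914337}{236} \cdot \frac{1}{870} = \frac{304779}{68440}$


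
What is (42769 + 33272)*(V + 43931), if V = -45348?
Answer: -107750097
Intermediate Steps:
(42769 + 33272)*(V + 43931) = (42769 + 33272)*(-45348 + 43931) = 76041*(-1417) = -107750097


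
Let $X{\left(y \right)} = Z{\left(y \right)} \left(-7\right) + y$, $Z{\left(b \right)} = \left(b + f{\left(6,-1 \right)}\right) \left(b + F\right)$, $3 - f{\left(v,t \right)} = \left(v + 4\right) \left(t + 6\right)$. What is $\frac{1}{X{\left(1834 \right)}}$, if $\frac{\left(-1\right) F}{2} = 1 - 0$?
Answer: $- \frac{1}{22914654} \approx -4.364 \cdot 10^{-8}$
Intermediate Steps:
$f{\left(v,t \right)} = 3 - \left(4 + v\right) \left(6 + t\right)$ ($f{\left(v,t \right)} = 3 - \left(v + 4\right) \left(t + 6\right) = 3 - \left(4 + v\right) \left(6 + t\right)$)
$F = -2$ ($F = - 2 \left(1 - 0\right) = - 2 \left(1 + 0\right) = \left(-2\right) 1 = -2$)
$Z{\left(b \right)} = \left(-47 + b\right) \left(-2 + b\right)$ ($Z{\left(b \right)} = \left(b - \left(53 - 6\right)\right) \left(b - 2\right) = \left(b + \left(-21 - 36 + 4 + 6\right)\right) \left(-2 + b\right) = \left(b - 47\right) \left(-2 + b\right) = \left(-47 + b\right) \left(-2 + b\right)$)
$X{\left(y \right)} = -658 - 7 y^{2} + 344 y$ ($X{\left(y \right)} = \left(94 + y^{2} - 49 y\right) \left(-7\right) + y = \left(-658 - 7 y^{2} + 343 y\right) + y = -658 - 7 y^{2} + 344 y$)
$\frac{1}{X{\left(1834 \right)}} = \frac{1}{-658 - 7 \cdot 1834^{2} + 344 \cdot 1834} = \frac{1}{-658 - 23544892 + 630896} = \frac{1}{-22914654} = - \frac{1}{22914654}$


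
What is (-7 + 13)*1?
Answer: 6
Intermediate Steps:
(-7 + 13)*1 = 6*1 = 6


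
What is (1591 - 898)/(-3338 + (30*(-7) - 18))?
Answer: -693/3566 ≈ -0.19434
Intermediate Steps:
(1591 - 898)/(-3338 + (30*(-7) - 18)) = 693/(-3338 + (-210 - 18)) = 693/(-3338 - 228) = 693/(-3566) = 693*(-1/3566) = -693/3566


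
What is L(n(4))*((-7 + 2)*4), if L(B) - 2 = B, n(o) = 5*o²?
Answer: -1640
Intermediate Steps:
L(B) = 2 + B
L(n(4))*((-7 + 2)*4) = (2 + 5*4²)*((-7 + 2)*4) = (2 + 5*16)*(-5*4) = (2 + 80)*(-20) = 82*(-20) = -1640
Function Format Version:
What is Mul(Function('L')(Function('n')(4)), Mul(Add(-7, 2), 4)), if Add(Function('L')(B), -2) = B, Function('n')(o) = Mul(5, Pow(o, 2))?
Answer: -1640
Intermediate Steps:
Function('L')(B) = Add(2, B)
Mul(Function('L')(Function('n')(4)), Mul(Add(-7, 2), 4)) = Mul(Add(2, Mul(5, Pow(4, 2))), Mul(Add(-7, 2), 4)) = Mul(Add(2, Mul(5, 16)), Mul(-5, 4)) = Mul(Add(2, 80), -20) = Mul(82, -20) = -1640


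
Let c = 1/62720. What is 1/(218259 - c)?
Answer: 62720/13689204479 ≈ 4.5817e-6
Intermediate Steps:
c = 1/62720 ≈ 1.5944e-5
1/(218259 - c) = 1/(218259 - 1*1/62720) = 1/(218259 - 1/62720) = 1/(13689204479/62720) = 62720/13689204479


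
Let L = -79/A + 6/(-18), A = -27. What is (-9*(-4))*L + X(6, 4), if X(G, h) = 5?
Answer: 295/3 ≈ 98.333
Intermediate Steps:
L = 70/27 (L = -79/(-27) + 6/(-18) = -79*(-1/27) + 6*(-1/18) = 79/27 - ⅓ = 70/27 ≈ 2.5926)
(-9*(-4))*L + X(6, 4) = -9*(-4)*(70/27) + 5 = 36*(70/27) + 5 = 280/3 + 5 = 295/3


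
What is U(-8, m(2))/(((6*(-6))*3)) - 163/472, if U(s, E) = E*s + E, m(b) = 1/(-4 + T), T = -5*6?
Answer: -37615/108324 ≈ -0.34725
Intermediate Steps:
T = -30
m(b) = -1/34 (m(b) = 1/(-4 - 30) = 1/(-34) = -1/34)
U(s, E) = E + E*s
U(-8, m(2))/(((6*(-6))*3)) - 163/472 = (-(1 - 8)/34)/(((6*(-6))*3)) - 163/472 = (-1/34*(-7))/((-36*3)) - 163*1/472 = (7/34)/(-108) - 163/472 = (7/34)*(-1/108) - 163/472 = -7/3672 - 163/472 = -37615/108324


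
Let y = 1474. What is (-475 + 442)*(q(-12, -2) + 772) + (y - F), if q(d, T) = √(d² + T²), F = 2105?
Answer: -26107 - 66*√37 ≈ -26508.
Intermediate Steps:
q(d, T) = √(T² + d²)
(-475 + 442)*(q(-12, -2) + 772) + (y - F) = (-475 + 442)*(√((-2)² + (-12)²) + 772) + (1474 - 1*2105) = -33*(√(4 + 144) + 772) + (1474 - 2105) = -33*(√148 + 772) - 631 = -33*(2*√37 + 772) - 631 = -33*(772 + 2*√37) - 631 = (-25476 - 66*√37) - 631 = -26107 - 66*√37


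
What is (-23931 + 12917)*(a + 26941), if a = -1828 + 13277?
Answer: -422827460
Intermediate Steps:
a = 11449
(-23931 + 12917)*(a + 26941) = (-23931 + 12917)*(11449 + 26941) = -11014*38390 = -422827460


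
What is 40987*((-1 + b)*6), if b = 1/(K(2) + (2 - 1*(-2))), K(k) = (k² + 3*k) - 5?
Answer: -655792/3 ≈ -2.1860e+5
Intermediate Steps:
K(k) = -5 + k² + 3*k
b = ⅑ (b = 1/((-5 + 2² + 3*2) + (2 - 1*(-2))) = 1/((-5 + 4 + 6) + (2 + 2)) = 1/(5 + 4) = 1/9 = ⅑ ≈ 0.11111)
40987*((-1 + b)*6) = 40987*((-1 + ⅑)*6) = 40987*(-8/9*6) = 40987*(-16/3) = -655792/3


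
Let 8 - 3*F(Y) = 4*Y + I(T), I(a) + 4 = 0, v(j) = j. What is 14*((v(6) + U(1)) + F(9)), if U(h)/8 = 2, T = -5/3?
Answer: 196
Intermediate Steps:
T = -5/3 (T = -5*⅓ = -5/3 ≈ -1.6667)
I(a) = -4 (I(a) = -4 + 0 = -4)
U(h) = 16 (U(h) = 8*2 = 16)
F(Y) = 4 - 4*Y/3 (F(Y) = 8/3 - (4*Y - 4)/3 = 8/3 - (-4 + 4*Y)/3 = 8/3 + (4/3 - 4*Y/3) = 4 - 4*Y/3)
14*((v(6) + U(1)) + F(9)) = 14*((6 + 16) + (4 - 4/3*9)) = 14*(22 + (4 - 12)) = 14*(22 - 8) = 14*14 = 196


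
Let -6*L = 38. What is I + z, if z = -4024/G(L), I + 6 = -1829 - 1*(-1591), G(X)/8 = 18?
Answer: -4895/18 ≈ -271.94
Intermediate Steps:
L = -19/3 (L = -⅙*38 = -19/3 ≈ -6.3333)
G(X) = 144 (G(X) = 8*18 = 144)
I = -244 (I = -6 + (-1829 - 1*(-1591)) = -6 + (-1829 + 1591) = -6 - 238 = -244)
z = -503/18 (z = -4024/144 = -4024*1/144 = -503/18 ≈ -27.944)
I + z = -244 - 503/18 = -4895/18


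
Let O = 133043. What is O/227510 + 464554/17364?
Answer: 13500104899/493810455 ≈ 27.339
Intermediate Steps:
O/227510 + 464554/17364 = 133043/227510 + 464554/17364 = 133043*(1/227510) + 464554*(1/17364) = 133043/227510 + 232277/8682 = 13500104899/493810455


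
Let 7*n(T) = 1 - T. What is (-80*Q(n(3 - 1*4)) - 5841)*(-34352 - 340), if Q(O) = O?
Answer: 203428932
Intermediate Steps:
n(T) = ⅐ - T/7 (n(T) = (1 - T)/7 = ⅐ - T/7)
(-80*Q(n(3 - 1*4)) - 5841)*(-34352 - 340) = (-80*(⅐ - (3 - 1*4)/7) - 5841)*(-34352 - 340) = (-80*(⅐ - (3 - 4)/7) - 5841)*(-34692) = (-80*(⅐ - ⅐*(-1)) - 5841)*(-34692) = (-80*(⅐ + ⅐) - 5841)*(-34692) = (-80*2/7 - 5841)*(-34692) = (-160/7 - 5841)*(-34692) = -41047/7*(-34692) = 203428932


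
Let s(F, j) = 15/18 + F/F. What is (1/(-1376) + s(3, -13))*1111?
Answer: 8404715/4128 ≈ 2036.0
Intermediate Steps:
s(F, j) = 11/6 (s(F, j) = 15*(1/18) + 1 = ⅚ + 1 = 11/6)
(1/(-1376) + s(3, -13))*1111 = (1/(-1376) + 11/6)*1111 = (-1/1376 + 11/6)*1111 = (7565/4128)*1111 = 8404715/4128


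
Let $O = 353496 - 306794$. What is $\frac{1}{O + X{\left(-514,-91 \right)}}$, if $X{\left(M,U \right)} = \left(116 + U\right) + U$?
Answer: $\frac{1}{46636} \approx 2.1443 \cdot 10^{-5}$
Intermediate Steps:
$X{\left(M,U \right)} = 116 + 2 U$
$O = 46702$ ($O = 353496 - 306794 = 46702$)
$\frac{1}{O + X{\left(-514,-91 \right)}} = \frac{1}{46702 + \left(116 + 2 \left(-91\right)\right)} = \frac{1}{46702 + \left(116 - 182\right)} = \frac{1}{46702 - 66} = \frac{1}{46636}$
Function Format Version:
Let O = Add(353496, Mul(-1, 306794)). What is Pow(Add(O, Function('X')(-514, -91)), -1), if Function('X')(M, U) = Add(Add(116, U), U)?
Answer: Rational(1, 46636) ≈ 2.1443e-5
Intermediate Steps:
Function('X')(M, U) = Add(116, Mul(2, U))
O = 46702 (O = Add(353496, -306794) = 46702)
Pow(Add(O, Function('X')(-514, -91)), -1) = Pow(Add(46702, Add(116, Mul(2, -91))), -1) = Pow(Add(46702, Add(116, -182)), -1) = Pow(Add(46702, -66), -1) = Pow(46636, -1) = Rational(1, 46636)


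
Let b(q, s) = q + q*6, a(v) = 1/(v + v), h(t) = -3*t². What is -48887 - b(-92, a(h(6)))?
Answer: -48243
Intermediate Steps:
a(v) = 1/(2*v)
b(q, s) = 7*q (b(q, s) = q + 6*q = 7*q)
-48887 - b(-92, a(h(6))) = -48887 - 7*(-92) = -48887 - 1*(-644) = -48887 + 644 = -48243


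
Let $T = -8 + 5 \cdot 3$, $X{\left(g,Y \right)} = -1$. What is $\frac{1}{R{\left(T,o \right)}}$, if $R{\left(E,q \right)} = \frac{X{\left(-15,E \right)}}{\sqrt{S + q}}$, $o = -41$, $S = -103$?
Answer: $- 12 i \approx - 12.0 i$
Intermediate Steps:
$T = 7$ ($T = -8 + 15 = 7$)
$R{\left(E,q \right)} = - \frac{1}{\sqrt{-103 + q}}$
$\frac{1}{R{\left(T,o \right)}} = \frac{1}{\left(-1\right) \frac{1}{\sqrt{-103 - 41}}} = \frac{1}{\left(-1\right) \frac{1}{\sqrt{-144}}} = \frac{1}{\left(-1\right) \left(- \frac{i}{12}\right)} = \frac{1}{\frac{1}{12} i} = - 12 i$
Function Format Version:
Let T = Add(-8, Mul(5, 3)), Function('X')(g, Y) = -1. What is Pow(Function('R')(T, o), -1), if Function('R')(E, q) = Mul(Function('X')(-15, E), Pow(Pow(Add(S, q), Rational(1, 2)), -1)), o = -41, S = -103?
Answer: Mul(-12, I) ≈ Mul(-12.000, I)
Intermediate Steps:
T = 7 (T = Add(-8, 15) = 7)
Function('R')(E, q) = Mul(-1, Pow(Add(-103, q), Rational(-1, 2))) (Function('R')(E, q) = Mul(-1, Pow(Pow(Add(-103, q), Rational(1, 2)), -1)) = Mul(-1, Pow(Add(-103, q), Rational(-1, 2))))
Pow(Function('R')(T, o), -1) = Pow(Mul(-1, Pow(Add(-103, -41), Rational(-1, 2))), -1) = Pow(Mul(-1, Pow(-144, Rational(-1, 2))), -1) = Pow(Mul(-1, Mul(Rational(-1, 12), I)), -1) = Pow(Mul(Rational(1, 12), I), -1) = Mul(-12, I)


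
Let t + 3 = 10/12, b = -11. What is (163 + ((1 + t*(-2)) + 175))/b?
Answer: -1030/33 ≈ -31.212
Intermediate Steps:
t = -13/6 (t = -3 + 10/12 = -3 + 10*(1/12) = -3 + ⅚ = -13/6 ≈ -2.1667)
(163 + ((1 + t*(-2)) + 175))/b = (163 + ((1 - 13/6*(-2)) + 175))/(-11) = (163 + ((1 + 13/3) + 175))*(-1/11) = (163 + (16/3 + 175))*(-1/11) = (163 + 541/3)*(-1/11) = (1030/3)*(-1/11) = -1030/33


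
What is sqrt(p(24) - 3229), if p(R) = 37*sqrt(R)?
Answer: sqrt(-3229 + 74*sqrt(6)) ≈ 55.206*I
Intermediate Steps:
sqrt(p(24) - 3229) = sqrt(37*sqrt(24) - 3229) = sqrt(37*(2*sqrt(6)) - 3229) = sqrt(74*sqrt(6) - 3229) = sqrt(-3229 + 74*sqrt(6))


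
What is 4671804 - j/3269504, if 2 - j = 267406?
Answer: 3818620533155/817376 ≈ 4.6718e+6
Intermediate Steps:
j = -267404 (j = 2 - 1*267406 = 2 - 267406 = -267404)
4671804 - j/3269504 = 4671804 - (-267404)/3269504 = 4671804 - 1*(-66851/817376) = 4671804 + 66851/817376 = 3818620533155/817376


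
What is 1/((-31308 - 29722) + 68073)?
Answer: 1/7043 ≈ 0.00014199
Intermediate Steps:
1/((-31308 - 29722) + 68073) = 1/(-61030 + 68073) = 1/7043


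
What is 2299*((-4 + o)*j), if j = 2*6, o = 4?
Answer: 0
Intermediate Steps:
j = 12
2299*((-4 + o)*j) = 2299*((-4 + 4)*12) = 2299*(0*12) = 2299*0 = 0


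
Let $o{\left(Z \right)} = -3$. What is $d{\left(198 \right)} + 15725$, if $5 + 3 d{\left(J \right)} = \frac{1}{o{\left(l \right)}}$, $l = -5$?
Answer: $\frac{141509}{9} \approx 15723.0$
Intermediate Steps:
$d{\left(J \right)} = - \frac{16}{9}$ ($d{\left(J \right)} = - \frac{5}{3} + \frac{1}{3 \left(-3\right)} = - \frac{5}{3} + \frac{1}{3} \left(- \frac{1}{3}\right) = - \frac{5}{3} - \frac{1}{9} = - \frac{16}{9}$)
$d{\left(198 \right)} + 15725 = - \frac{16}{9} + 15725 = \frac{141509}{9}$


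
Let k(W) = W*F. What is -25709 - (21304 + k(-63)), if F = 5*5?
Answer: -45438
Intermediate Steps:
F = 25
k(W) = 25*W (k(W) = W*25 = 25*W)
-25709 - (21304 + k(-63)) = -25709 - (21304 + 25*(-63)) = -25709 - (21304 - 1575) = -25709 - 1*19729 = -25709 - 19729 = -45438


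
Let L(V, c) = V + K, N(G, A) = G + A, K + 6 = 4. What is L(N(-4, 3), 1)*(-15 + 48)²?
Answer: -3267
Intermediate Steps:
K = -2 (K = -6 + 4 = -2)
N(G, A) = A + G
L(V, c) = -2 + V (L(V, c) = V - 2 = -2 + V)
L(N(-4, 3), 1)*(-15 + 48)² = (-2 + (3 - 4))*(-15 + 48)² = (-2 - 1)*33² = -3*1089 = -3267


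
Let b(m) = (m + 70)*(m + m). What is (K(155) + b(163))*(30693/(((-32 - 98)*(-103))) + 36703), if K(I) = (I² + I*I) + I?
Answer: 4694162375513/1030 ≈ 4.5574e+9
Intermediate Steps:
b(m) = 2*m*(70 + m) (b(m) = (70 + m)*(2*m) = 2*m*(70 + m))
K(I) = I + 2*I² (K(I) = (I² + I²) + I = 2*I² + I = I + 2*I²)
(K(155) + b(163))*(30693/(((-32 - 98)*(-103))) + 36703) = (155*(1 + 2*155) + 2*163*(70 + 163))*(30693/(((-32 - 98)*(-103))) + 36703) = (155*(1 + 310) + 2*163*233)*(30693/((-130*(-103))) + 36703) = (155*311 + 75958)*(30693/13390 + 36703) = (48205 + 75958)*(30693*(1/13390) + 36703) = 124163*(2361/1030 + 36703) = 124163*(37806451/1030) = 4694162375513/1030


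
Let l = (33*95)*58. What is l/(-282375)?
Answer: -12122/18825 ≈ -0.64393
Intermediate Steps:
l = 181830 (l = 3135*58 = 181830)
l/(-282375) = 181830/(-282375) = 181830*(-1/282375) = -12122/18825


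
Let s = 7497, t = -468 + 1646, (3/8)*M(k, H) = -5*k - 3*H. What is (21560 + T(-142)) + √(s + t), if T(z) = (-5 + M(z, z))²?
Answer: 82513369/9 + 5*√347 ≈ 9.1682e+6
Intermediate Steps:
M(k, H) = -8*H - 40*k/3 (M(k, H) = 8*(-5*k - 3*H)/3 = -8*H - 40*k/3)
t = 1178
T(z) = (-5 - 64*z/3)² (T(z) = (-5 + (-8*z - 40*z/3))² = (-5 - 64*z/3)²)
(21560 + T(-142)) + √(s + t) = (21560 + (15 + 64*(-142))²/9) + √(7497 + 1178) = (21560 + (15 - 9088)²/9) + √8675 = (21560 + (⅑)*(-9073)²) + 5*√347 = (21560 + (⅑)*82319329) + 5*√347 = (21560 + 82319329/9) + 5*√347 = 82513369/9 + 5*√347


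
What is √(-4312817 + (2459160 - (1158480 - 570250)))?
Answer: I*√2441887 ≈ 1562.7*I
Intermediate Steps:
√(-4312817 + (2459160 - (1158480 - 570250))) = √(-4312817 + (2459160 - 1*588230)) = √(-4312817 + (2459160 - 588230)) = √(-4312817 + 1870930) = √(-2441887) = I*√2441887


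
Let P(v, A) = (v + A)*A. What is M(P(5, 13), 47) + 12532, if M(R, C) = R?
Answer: 12766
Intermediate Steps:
P(v, A) = A*(A + v) (P(v, A) = (A + v)*A = A*(A + v))
M(P(5, 13), 47) + 12532 = 13*(13 + 5) + 12532 = 13*18 + 12532 = 234 + 12532 = 12766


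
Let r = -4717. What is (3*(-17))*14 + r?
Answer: -5431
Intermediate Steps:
(3*(-17))*14 + r = (3*(-17))*14 - 4717 = -51*14 - 4717 = -714 - 4717 = -5431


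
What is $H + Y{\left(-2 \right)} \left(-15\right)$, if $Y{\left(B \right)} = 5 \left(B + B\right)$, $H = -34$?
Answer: $266$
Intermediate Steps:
$Y{\left(B \right)} = 10 B$ ($Y{\left(B \right)} = 5 \cdot 2 B = 10 B$)
$H + Y{\left(-2 \right)} \left(-15\right) = -34 + 10 \left(-2\right) \left(-15\right) = -34 - -300 = -34 + 300 = 266$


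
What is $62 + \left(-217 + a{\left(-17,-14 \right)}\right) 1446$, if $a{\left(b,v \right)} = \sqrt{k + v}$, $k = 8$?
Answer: $-313720 + 1446 i \sqrt{6} \approx -3.1372 \cdot 10^{5} + 3542.0 i$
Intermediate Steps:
$a{\left(b,v \right)} = \sqrt{8 + v}$
$62 + \left(-217 + a{\left(-17,-14 \right)}\right) 1446 = 62 + \left(-217 + \sqrt{8 - 14}\right) 1446 = 62 + \left(-217 + \sqrt{-6}\right) 1446 = 62 + \left(-217 + i \sqrt{6}\right) 1446 = 62 - \left(313782 - 1446 i \sqrt{6}\right) = -313720 + 1446 i \sqrt{6}$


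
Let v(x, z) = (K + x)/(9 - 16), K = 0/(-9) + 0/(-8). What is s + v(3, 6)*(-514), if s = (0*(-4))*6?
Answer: 1542/7 ≈ 220.29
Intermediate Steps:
K = 0 (K = 0*(-⅑) + 0*(-⅛) = 0 + 0 = 0)
s = 0 (s = 0*6 = 0)
v(x, z) = -x/7 (v(x, z) = (0 + x)/(9 - 16) = x/(-7) = x*(-⅐) = -x/7)
s + v(3, 6)*(-514) = 0 - ⅐*3*(-514) = 0 - 3/7*(-514) = 0 + 1542/7 = 1542/7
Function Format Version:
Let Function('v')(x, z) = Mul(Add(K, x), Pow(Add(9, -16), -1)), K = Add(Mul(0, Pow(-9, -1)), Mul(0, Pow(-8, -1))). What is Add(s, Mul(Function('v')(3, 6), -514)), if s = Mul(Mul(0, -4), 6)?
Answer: Rational(1542, 7) ≈ 220.29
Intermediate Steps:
K = 0 (K = Add(Mul(0, Rational(-1, 9)), Mul(0, Rational(-1, 8))) = Add(0, 0) = 0)
s = 0 (s = Mul(0, 6) = 0)
Function('v')(x, z) = Mul(Rational(-1, 7), x) (Function('v')(x, z) = Mul(Add(0, x), Pow(Add(9, -16), -1)) = Mul(x, Pow(-7, -1)) = Mul(x, Rational(-1, 7)) = Mul(Rational(-1, 7), x))
Add(s, Mul(Function('v')(3, 6), -514)) = Add(0, Mul(Mul(Rational(-1, 7), 3), -514)) = Add(0, Mul(Rational(-3, 7), -514)) = Add(0, Rational(1542, 7)) = Rational(1542, 7)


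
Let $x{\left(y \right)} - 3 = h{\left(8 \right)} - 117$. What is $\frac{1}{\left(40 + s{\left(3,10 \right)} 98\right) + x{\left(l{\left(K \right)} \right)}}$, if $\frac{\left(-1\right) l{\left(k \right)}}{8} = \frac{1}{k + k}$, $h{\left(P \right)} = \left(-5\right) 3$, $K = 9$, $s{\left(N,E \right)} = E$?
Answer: $\frac{1}{891} \approx 0.0011223$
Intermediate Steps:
$h{\left(P \right)} = -15$
$l{\left(k \right)} = - \frac{4}{k}$ ($l{\left(k \right)} = - \frac{8}{k + k} = - \frac{8}{2 k} = - 8 \frac{1}{2 k} = - \frac{4}{k}$)
$x{\left(y \right)} = -129$ ($x{\left(y \right)} = 3 - 132 = -129$)
$\frac{1}{\left(40 + s{\left(3,10 \right)} 98\right) + x{\left(l{\left(K \right)} \right)}} = \frac{1}{\left(40 + 10 \cdot 98\right) - 129} = \frac{1}{\left(40 + 980\right) - 129} = \frac{1}{1020 - 129} = \frac{1}{891}$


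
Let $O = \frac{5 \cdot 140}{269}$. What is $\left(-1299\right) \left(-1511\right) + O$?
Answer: $\frac{527990941}{269} \approx 1.9628 \cdot 10^{6}$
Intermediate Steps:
$O = \frac{700}{269}$ ($O = 700 \cdot \frac{1}{269} = \frac{700}{269} \approx 2.6022$)
$\left(-1299\right) \left(-1511\right) + O = \left(-1299\right) \left(-1511\right) + \frac{700}{269} = 1962789 + \frac{700}{269} = \frac{527990941}{269}$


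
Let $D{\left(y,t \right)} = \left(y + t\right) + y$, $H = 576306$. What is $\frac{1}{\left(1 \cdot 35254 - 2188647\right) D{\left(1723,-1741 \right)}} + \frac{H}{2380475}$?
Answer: $\frac{423185536957883}{1747999486771175} \approx 0.2421$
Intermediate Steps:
$D{\left(y,t \right)} = t + 2 y$ ($D{\left(y,t \right)} = \left(t + y\right) + y = t + 2 y$)
$\frac{1}{\left(1 \cdot 35254 - 2188647\right) D{\left(1723,-1741 \right)}} + \frac{H}{2380475} = \frac{1}{\left(1 \cdot 35254 - 2188647\right) \left(-1741 + 2 \cdot 1723\right)} + \frac{576306}{2380475} = \frac{1}{\left(35254 - 2188647\right) \left(-1741 + 3446\right)} + 576306 \cdot \frac{1}{2380475} = \frac{1}{\left(-2153393\right) 1705} + \frac{576306}{2380475} = \left(- \frac{1}{2153393}\right) \frac{1}{1705} + \frac{576306}{2380475} = - \frac{1}{3671535065} + \frac{576306}{2380475} = \frac{423185536957883}{1747999486771175}$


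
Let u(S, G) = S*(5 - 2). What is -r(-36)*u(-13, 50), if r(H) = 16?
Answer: 624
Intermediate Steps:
u(S, G) = 3*S (u(S, G) = S*3 = 3*S)
-r(-36)*u(-13, 50) = -16*3*(-13) = -16*(-39) = -1*(-624) = 624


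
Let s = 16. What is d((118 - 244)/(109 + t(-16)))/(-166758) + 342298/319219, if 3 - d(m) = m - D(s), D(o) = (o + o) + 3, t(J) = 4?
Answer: 3224367064456/3007626193113 ≈ 1.0721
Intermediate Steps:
D(o) = 3 + 2*o (D(o) = 2*o + 3 = 3 + 2*o)
d(m) = 38 - m (d(m) = 3 - (m - (3 + 2*16)) = 3 - (m - (3 + 32)) = 3 - (m - 1*35) = 3 - (m - 35) = 3 - (-35 + m) = 3 + (35 - m) = 38 - m)
d((118 - 244)/(109 + t(-16)))/(-166758) + 342298/319219 = (38 - (118 - 244)/(109 + 4))/(-166758) + 342298/319219 = (38 - (-126)/113)*(-1/166758) + 342298*(1/319219) = (38 - (-126)/113)*(-1/166758) + 342298/319219 = (38 - 1*(-126/113))*(-1/166758) + 342298/319219 = (38 + 126/113)*(-1/166758) + 342298/319219 = (4420/113)*(-1/166758) + 342298/319219 = -2210/9421827 + 342298/319219 = 3224367064456/3007626193113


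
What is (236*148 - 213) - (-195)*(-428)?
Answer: -48745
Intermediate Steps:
(236*148 - 213) - (-195)*(-428) = (34928 - 213) - 1*83460 = 34715 - 83460 = -48745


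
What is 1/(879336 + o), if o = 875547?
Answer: 1/1754883 ≈ 5.6984e-7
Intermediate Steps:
1/(879336 + o) = 1/(879336 + 875547) = 1/1754883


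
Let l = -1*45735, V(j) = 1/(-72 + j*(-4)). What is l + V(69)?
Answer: -15915781/348 ≈ -45735.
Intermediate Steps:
V(j) = 1/(-72 - 4*j)
l = -45735
l + V(69) = -45735 - 1/(72 + 4*69) = -45735 - 1/(72 + 276) = -45735 - 1/348 = -15915781/348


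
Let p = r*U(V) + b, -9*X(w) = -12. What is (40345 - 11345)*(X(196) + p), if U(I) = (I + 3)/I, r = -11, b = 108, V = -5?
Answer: 9129200/3 ≈ 3.0431e+6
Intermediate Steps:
X(w) = 4/3 (X(w) = -⅑*(-12) = 4/3)
U(I) = (3 + I)/I
p = 518/5 (p = -11*(3 - 5)/(-5) + 108 = -(-11)*(-2)/5 + 108 = -11*⅖ + 108 = -22/5 + 108 = 518/5 ≈ 103.60)
(40345 - 11345)*(X(196) + p) = (40345 - 11345)*(4/3 + 518/5) = 29000*(1574/15) = 9129200/3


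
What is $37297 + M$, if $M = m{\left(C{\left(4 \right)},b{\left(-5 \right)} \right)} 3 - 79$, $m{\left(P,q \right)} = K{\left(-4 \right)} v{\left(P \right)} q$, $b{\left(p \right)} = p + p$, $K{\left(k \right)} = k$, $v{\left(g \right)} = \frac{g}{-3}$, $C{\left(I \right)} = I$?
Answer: $37058$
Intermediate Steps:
$v{\left(g \right)} = - \frac{g}{3}$ ($v{\left(g \right)} = g \left(- \frac{1}{3}\right) = - \frac{g}{3}$)
$b{\left(p \right)} = 2 p$
$m{\left(P,q \right)} = \frac{4 P q}{3}$ ($m{\left(P,q \right)} = - 4 \left(- \frac{P}{3}\right) q = \frac{4 P}{3} q = \frac{4 P q}{3}$)
$M = -239$ ($M = \frac{4}{3} \cdot 4 \cdot 2 \left(-5\right) 3 - 79 = \frac{4}{3} \cdot 4 \left(-10\right) 3 - 79 = \left(- \frac{160}{3}\right) 3 - 79 = -160 - 79 = -239$)
$37297 + M = 37297 - 239 = 37058$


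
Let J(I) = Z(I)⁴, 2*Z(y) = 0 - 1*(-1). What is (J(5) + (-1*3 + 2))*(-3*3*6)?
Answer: 405/8 ≈ 50.625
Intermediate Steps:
Z(y) = ½ (Z(y) = (0 - 1*(-1))/2 = (0 + 1)/2 = (½)*1 = ½)
J(I) = 1/16 (J(I) = (½)⁴ = 1/16)
(J(5) + (-1*3 + 2))*(-3*3*6) = (1/16 + (-1*3 + 2))*(-3*3*6) = (1/16 + (-3 + 2))*(-9*6) = (1/16 - 1)*(-54) = -15/16*(-54) = 405/8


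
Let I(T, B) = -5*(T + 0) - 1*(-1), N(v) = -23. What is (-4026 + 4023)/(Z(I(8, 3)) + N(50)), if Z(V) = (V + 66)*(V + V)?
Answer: 3/2129 ≈ 0.0014091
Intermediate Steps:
I(T, B) = 1 - 5*T (I(T, B) = -5*T + 1 = 1 - 5*T)
Z(V) = 2*V*(66 + V) (Z(V) = (66 + V)*(2*V) = 2*V*(66 + V))
(-4026 + 4023)/(Z(I(8, 3)) + N(50)) = (-4026 + 4023)/(2*(1 - 5*8)*(66 + (1 - 5*8)) - 23) = -3/(2*(1 - 40)*(66 + (1 - 40)) - 23) = -3/(2*(-39)*(66 - 39) - 23) = -3/(2*(-39)*27 - 23) = -3/(-2106 - 23) = -3/(-2129) = -3*(-1/2129) = 3/2129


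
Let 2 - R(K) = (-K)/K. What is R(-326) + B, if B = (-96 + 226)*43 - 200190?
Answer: -194597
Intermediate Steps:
R(K) = 3 (R(K) = 2 - (-K)/K = 2 - 1*(-1) = 2 + 1 = 3)
B = -194600 (B = 130*43 - 200190 = 5590 - 200190 = -194600)
R(-326) + B = 3 - 194600 = -194597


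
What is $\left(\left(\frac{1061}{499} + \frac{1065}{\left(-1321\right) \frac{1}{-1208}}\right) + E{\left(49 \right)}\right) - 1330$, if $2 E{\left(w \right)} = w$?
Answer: $- \frac{434366247}{1318358} \approx -329.48$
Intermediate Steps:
$E{\left(w \right)} = \frac{w}{2}$
$\left(\left(\frac{1061}{499} + \frac{1065}{\left(-1321\right) \frac{1}{-1208}}\right) + E{\left(49 \right)}\right) - 1330 = \left(\left(\frac{1061}{499} + \frac{1065}{\left(-1321\right) \frac{1}{-1208}}\right) + \frac{1}{2} \cdot 49\right) - 1330 = \left(\left(1061 \cdot \frac{1}{499} + \frac{1065}{\left(-1321\right) \left(- \frac{1}{1208}\right)}\right) + \frac{49}{2}\right) - 1330 = \left(\left(\frac{1061}{499} + \frac{1065}{\frac{1321}{1208}}\right) + \frac{49}{2}\right) - 1330 = \left(\left(\frac{1061}{499} + 1065 \cdot \frac{1208}{1321}\right) + \frac{49}{2}\right) - 1330 = \left(\left(\frac{1061}{499} + \frac{1286520}{1321}\right) + \frac{49}{2}\right) - 1330 = \left(\frac{643375061}{659179} + \frac{49}{2}\right) - 1330 = \frac{1319049893}{1318358} - 1330 = - \frac{434366247}{1318358}$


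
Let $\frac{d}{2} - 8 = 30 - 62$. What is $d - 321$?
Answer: $-369$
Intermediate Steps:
$d = -48$ ($d = 16 + 2 \left(30 - 62\right) = 16 + 2 \left(-32\right) = 16 - 64 = -48$)
$d - 321 = -48 - 321 = -369$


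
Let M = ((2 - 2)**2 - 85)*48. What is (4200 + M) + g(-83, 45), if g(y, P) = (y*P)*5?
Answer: -18555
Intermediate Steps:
g(y, P) = 5*P*y (g(y, P) = (P*y)*5 = 5*P*y)
M = -4080 (M = (0**2 - 85)*48 = (0 - 85)*48 = -85*48 = -4080)
(4200 + M) + g(-83, 45) = (4200 - 4080) + 5*45*(-83) = 120 - 18675 = -18555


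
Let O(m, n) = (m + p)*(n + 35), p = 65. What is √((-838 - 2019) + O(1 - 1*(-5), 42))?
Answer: 3*√290 ≈ 51.088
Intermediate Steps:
O(m, n) = (35 + n)*(65 + m) (O(m, n) = (m + 65)*(n + 35) = (65 + m)*(35 + n) = (35 + n)*(65 + m))
√((-838 - 2019) + O(1 - 1*(-5), 42)) = √((-838 - 2019) + (2275 + 35*(1 - 1*(-5)) + 65*42 + (1 - 1*(-5))*42)) = √(-2857 + (2275 + 35*(1 + 5) + 2730 + (1 + 5)*42)) = √(-2857 + (2275 + 35*6 + 2730 + 6*42)) = √(-2857 + (2275 + 210 + 2730 + 252)) = √(-2857 + 5467) = √2610 = 3*√290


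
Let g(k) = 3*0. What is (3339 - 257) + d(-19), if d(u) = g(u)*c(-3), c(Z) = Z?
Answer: 3082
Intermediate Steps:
g(k) = 0
d(u) = 0 (d(u) = 0*(-3) = 0)
(3339 - 257) + d(-19) = (3339 - 257) + 0 = 3082 + 0 = 3082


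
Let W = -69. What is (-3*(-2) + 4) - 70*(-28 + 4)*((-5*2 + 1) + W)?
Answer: -131030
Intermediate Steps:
(-3*(-2) + 4) - 70*(-28 + 4)*((-5*2 + 1) + W) = (-3*(-2) + 4) - 70*(-28 + 4)*((-5*2 + 1) - 69) = (6 + 4) - (-1680)*((-10 + 1) - 69) = 10 - (-1680)*(-9 - 69) = 10 - (-1680)*(-78) = 10 - 70*1872 = 10 - 131040 = -131030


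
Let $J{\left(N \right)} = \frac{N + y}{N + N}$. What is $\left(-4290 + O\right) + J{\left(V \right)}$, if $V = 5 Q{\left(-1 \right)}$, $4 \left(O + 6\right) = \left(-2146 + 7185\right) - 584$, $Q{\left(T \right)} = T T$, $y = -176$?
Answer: $- \frac{63987}{20} \approx -3199.4$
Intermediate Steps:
$Q{\left(T \right)} = T^{2}$
$O = \frac{4431}{4}$ ($O = -6 + \frac{\left(-2146 + 7185\right) - 584}{4} = -6 + \frac{5039 - 584}{4} = -6 + \frac{1}{4} \cdot 4455 = -6 + \frac{4455}{4} = \frac{4431}{4} \approx 1107.8$)
$V = 5$ ($V = 5 \left(-1\right)^{2} = 5 \cdot 1 = 5$)
$J{\left(N \right)} = \frac{-176 + N}{2 N}$ ($J{\left(N \right)} = \frac{N - 176}{N + N} = \frac{-176 + N}{2 N}$)
$\left(-4290 + O\right) + J{\left(V \right)} = \left(-4290 + \frac{4431}{4}\right) + \frac{-176 + 5}{2 \cdot 5} = - \frac{12729}{4} + \frac{1}{2} \cdot \frac{1}{5} \left(-171\right) = - \frac{12729}{4} - \frac{171}{10} = - \frac{63987}{20}$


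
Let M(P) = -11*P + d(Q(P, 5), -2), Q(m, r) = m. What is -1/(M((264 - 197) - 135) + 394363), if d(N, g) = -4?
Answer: -1/395107 ≈ -2.5310e-6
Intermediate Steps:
M(P) = -4 - 11*P (M(P) = -11*P - 4 = -4 - 11*P)
-1/(M((264 - 197) - 135) + 394363) = -1/((-4 - 11*((264 - 197) - 135)) + 394363) = -1/((-4 - 11*(67 - 135)) + 394363) = -1/((-4 - 11*(-68)) + 394363) = -1/((-4 + 748) + 394363) = -1/(744 + 394363) = -1/395107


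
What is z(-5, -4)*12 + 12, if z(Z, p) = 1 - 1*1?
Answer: 12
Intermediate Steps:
z(Z, p) = 0 (z(Z, p) = 1 - 1 = 0)
z(-5, -4)*12 + 12 = 0*12 + 12 = 0 + 12 = 12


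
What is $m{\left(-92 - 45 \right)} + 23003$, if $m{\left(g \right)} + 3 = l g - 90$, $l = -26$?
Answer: $26472$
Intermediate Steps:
$m{\left(g \right)} = -93 - 26 g$ ($m{\left(g \right)} = -3 - \left(90 + 26 g\right) = -93 - 26 g$)
$m{\left(-92 - 45 \right)} + 23003 = \left(-93 - 26 \left(-92 - 45\right)\right) + 23003 = \left(-93 - -3562\right) + 23003 = \left(-93 + 3562\right) + 23003 = 3469 + 23003 = 26472$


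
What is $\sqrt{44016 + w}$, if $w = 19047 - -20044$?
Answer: $\sqrt{83107} \approx 288.28$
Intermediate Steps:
$w = 39091$ ($w = 19047 + 20044 = 39091$)
$\sqrt{44016 + w} = \sqrt{44016 + 39091} = \sqrt{83107}$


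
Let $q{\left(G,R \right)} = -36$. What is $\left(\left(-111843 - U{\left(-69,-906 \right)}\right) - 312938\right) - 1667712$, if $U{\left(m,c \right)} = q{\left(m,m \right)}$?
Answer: $-2092457$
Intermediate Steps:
$U{\left(m,c \right)} = -36$
$\left(\left(-111843 - U{\left(-69,-906 \right)}\right) - 312938\right) - 1667712 = \left(\left(-111843 - -36\right) - 312938\right) - 1667712 = \left(\left(-111843 + 36\right) - 312938\right) - 1667712 = \left(-111807 - 312938\right) - 1667712 = -424745 - 1667712 = -2092457$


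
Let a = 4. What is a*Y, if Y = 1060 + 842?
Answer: 7608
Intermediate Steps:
Y = 1902
a*Y = 4*1902 = 7608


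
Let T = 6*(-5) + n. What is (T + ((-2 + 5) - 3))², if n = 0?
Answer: 900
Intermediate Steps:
T = -30 (T = 6*(-5) + 0 = -30 + 0 = -30)
(T + ((-2 + 5) - 3))² = (-30 + ((-2 + 5) - 3))² = (-30 + (3 - 3))² = (-30 + 0)² = (-30)² = 900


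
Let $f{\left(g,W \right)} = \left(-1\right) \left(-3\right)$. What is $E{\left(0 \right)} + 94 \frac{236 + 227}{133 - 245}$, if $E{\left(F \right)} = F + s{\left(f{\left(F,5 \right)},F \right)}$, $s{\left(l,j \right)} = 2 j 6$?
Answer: $- \frac{21761}{56} \approx -388.59$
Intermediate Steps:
$f{\left(g,W \right)} = 3$
$s{\left(l,j \right)} = 12 j$
$E{\left(F \right)} = 13 F$ ($E{\left(F \right)} = F + 12 F = 13 F$)
$E{\left(0 \right)} + 94 \frac{236 + 227}{133 - 245} = 13 \cdot 0 + 94 \frac{236 + 227}{133 - 245} = 0 + 94 \frac{463}{-112} = 0 + 94 \cdot 463 \left(- \frac{1}{112}\right) = 0 + 94 \left(- \frac{463}{112}\right) = 0 - \frac{21761}{56} = - \frac{21761}{56}$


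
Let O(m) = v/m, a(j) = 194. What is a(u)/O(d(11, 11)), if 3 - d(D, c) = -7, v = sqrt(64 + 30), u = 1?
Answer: 970*sqrt(94)/47 ≈ 200.10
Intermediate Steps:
v = sqrt(94) ≈ 9.6954
d(D, c) = 10 (d(D, c) = 3 - 1*(-7) = 3 + 7 = 10)
O(m) = sqrt(94)/m
a(u)/O(d(11, 11)) = 194/((sqrt(94)/10)) = 194*(5*sqrt(94)/47) = 970*sqrt(94)/47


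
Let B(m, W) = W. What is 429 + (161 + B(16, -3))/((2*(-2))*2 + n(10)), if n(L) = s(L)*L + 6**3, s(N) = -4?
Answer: 36115/84 ≈ 429.94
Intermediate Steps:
n(L) = 216 - 4*L (n(L) = -4*L + 6**3 = -4*L + 216 = 216 - 4*L)
429 + (161 + B(16, -3))/((2*(-2))*2 + n(10)) = 429 + (161 - 3)/((2*(-2))*2 + (216 - 4*10)) = 429 + 158/(-4*2 + (216 - 40)) = 429 + 158/(-8 + 176) = 429 + 158/168 = 429 + 158*(1/168) = 429 + 79/84 = 36115/84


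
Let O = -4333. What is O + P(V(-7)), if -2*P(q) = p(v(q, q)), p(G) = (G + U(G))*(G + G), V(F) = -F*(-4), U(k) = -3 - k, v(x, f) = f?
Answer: -4417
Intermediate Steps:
V(F) = 4*F
p(G) = -6*G (p(G) = (G + (-3 - G))*(G + G) = -6*G)
P(q) = 3*q (P(q) = -(-3)*q = 3*q)
O + P(V(-7)) = -4333 + 3*(4*(-7)) = -4333 + 3*(-28) = -4333 - 84 = -4417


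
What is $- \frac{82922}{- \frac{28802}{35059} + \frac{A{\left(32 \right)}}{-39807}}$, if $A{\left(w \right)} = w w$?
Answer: $\frac{57862706788593}{591210815} \approx 97872.0$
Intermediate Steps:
$A{\left(w \right)} = w^{2}$
$- \frac{82922}{- \frac{28802}{35059} + \frac{A{\left(32 \right)}}{-39807}} = - \frac{82922}{- \frac{28802}{35059} + \frac{32^{2}}{-39807}} = - \frac{82922}{\left(-28802\right) \frac{1}{35059} + 1024 \left(- \frac{1}{39807}\right)} = - \frac{82922}{- \frac{28802}{35059} - \frac{1024}{39807}} = - \frac{82922}{- \frac{1182421630}{1395593613}} = \left(-82922\right) \left(- \frac{1395593613}{1182421630}\right) = \frac{57862706788593}{591210815}$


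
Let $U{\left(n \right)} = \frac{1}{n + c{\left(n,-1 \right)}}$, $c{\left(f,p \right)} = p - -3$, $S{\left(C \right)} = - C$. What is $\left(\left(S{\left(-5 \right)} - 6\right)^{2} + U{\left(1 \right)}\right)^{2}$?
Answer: $\frac{16}{9} \approx 1.7778$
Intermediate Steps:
$c{\left(f,p \right)} = 3 + p$ ($c{\left(f,p \right)} = p + 3 = 3 + p$)
$U{\left(n \right)} = \frac{1}{2 + n}$ ($U{\left(n \right)} = \frac{1}{n + \left(3 - 1\right)} = \frac{1}{n + 2} = \frac{1}{2 + n}$)
$\left(\left(S{\left(-5 \right)} - 6\right)^{2} + U{\left(1 \right)}\right)^{2} = \left(\left(\left(-1\right) \left(-5\right) - 6\right)^{2} + \frac{1}{2 + 1}\right)^{2} = \left(\left(5 - 6\right)^{2} + \frac{1}{3}\right)^{2} = \left(\left(-1\right)^{2} + \frac{1}{3}\right)^{2} = \left(1 + \frac{1}{3}\right)^{2} = \left(\frac{4}{3}\right)^{2} = \frac{16}{9}$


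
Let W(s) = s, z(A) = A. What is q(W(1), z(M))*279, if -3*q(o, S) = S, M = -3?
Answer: 279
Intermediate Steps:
q(o, S) = -S/3
q(W(1), z(M))*279 = -⅓*(-3)*279 = 1*279 = 279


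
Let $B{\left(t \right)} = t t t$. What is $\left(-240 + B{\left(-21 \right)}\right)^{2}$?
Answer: $90269001$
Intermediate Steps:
$B{\left(t \right)} = t^{3}$ ($B{\left(t \right)} = t^{2} t = t^{3}$)
$\left(-240 + B{\left(-21 \right)}\right)^{2} = \left(-240 + \left(-21\right)^{3}\right)^{2} = \left(-240 - 9261\right)^{2} = \left(-9501\right)^{2} = 90269001$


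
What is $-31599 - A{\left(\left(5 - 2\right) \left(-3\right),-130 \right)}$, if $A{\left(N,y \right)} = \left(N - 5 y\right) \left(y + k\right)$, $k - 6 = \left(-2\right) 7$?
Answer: $56859$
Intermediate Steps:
$k = -8$ ($k = 6 - 14 = -8$)
$A{\left(N,y \right)} = \left(-8 + y\right) \left(N - 5 y\right)$ ($A{\left(N,y \right)} = \left(N - 5 y\right) \left(y - 8\right) = \left(N - 5 y\right) \left(-8 + y\right) = \left(-8 + y\right) \left(N - 5 y\right)$)
$-31599 - A{\left(\left(5 - 2\right) \left(-3\right),-130 \right)} = -31599 - \left(- 8 \left(5 - 2\right) \left(-3\right) - 5 \left(-130\right)^{2} + 40 \left(-130\right) + \left(5 - 2\right) \left(-3\right) \left(-130\right)\right) = -31599 - \left(- 8 \cdot 3 \left(-3\right) - 84500 - 5200 + 3 \left(-3\right) \left(-130\right)\right) = -31599 - \left(\left(-8\right) \left(-9\right) - 84500 - 5200 - -1170\right) = -31599 - \left(72 - 84500 - 5200 + 1170\right) = -31599 - -88458 = -31599 + 88458 = 56859$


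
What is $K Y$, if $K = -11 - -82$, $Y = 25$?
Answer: $1775$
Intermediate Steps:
$K = 71$ ($K = -11 + 82 = 71$)
$K Y = 71 \cdot 25 = 1775$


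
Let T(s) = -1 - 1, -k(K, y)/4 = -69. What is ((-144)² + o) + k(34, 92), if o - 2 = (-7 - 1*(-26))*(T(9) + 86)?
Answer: 22610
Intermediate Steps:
k(K, y) = 276 (k(K, y) = -4*(-69) = 276)
T(s) = -2
o = 1598 (o = 2 + (-7 - 1*(-26))*(-2 + 86) = 2 + (-7 + 26)*84 = 2 + 19*84 = 2 + 1596 = 1598)
((-144)² + o) + k(34, 92) = ((-144)² + 1598) + 276 = (20736 + 1598) + 276 = 22334 + 276 = 22610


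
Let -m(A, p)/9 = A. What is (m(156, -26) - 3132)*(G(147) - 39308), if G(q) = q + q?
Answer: 176967504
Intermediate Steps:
m(A, p) = -9*A
G(q) = 2*q
(m(156, -26) - 3132)*(G(147) - 39308) = (-9*156 - 3132)*(2*147 - 39308) = (-1404 - 3132)*(294 - 39308) = -4536*(-39014) = 176967504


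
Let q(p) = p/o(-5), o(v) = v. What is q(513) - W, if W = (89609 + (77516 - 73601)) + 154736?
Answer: -1241813/5 ≈ -2.4836e+5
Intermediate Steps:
q(p) = -p/5 (q(p) = p/(-5) = p*(-⅕) = -p/5)
W = 248260 (W = (89609 + 3915) + 154736 = 93524 + 154736 = 248260)
q(513) - W = -⅕*513 - 1*248260 = -513/5 - 248260 = -1241813/5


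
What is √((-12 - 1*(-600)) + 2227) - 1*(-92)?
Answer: 92 + √2815 ≈ 145.06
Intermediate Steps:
√((-12 - 1*(-600)) + 2227) - 1*(-92) = √((-12 + 600) + 2227) + 92 = √(588 + 2227) + 92 = √2815 + 92 = 92 + √2815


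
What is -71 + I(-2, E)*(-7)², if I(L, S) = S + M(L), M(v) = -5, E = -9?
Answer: -757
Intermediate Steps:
I(L, S) = -5 + S (I(L, S) = S - 5 = -5 + S)
-71 + I(-2, E)*(-7)² = -71 + (-5 - 9)*(-7)² = -71 - 14*49 = -71 - 686 = -757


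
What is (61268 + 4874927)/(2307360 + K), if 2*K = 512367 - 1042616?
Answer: 9872390/4084471 ≈ 2.4171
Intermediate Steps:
K = -530249/2 (K = (512367 - 1042616)/2 = (½)*(-530249) = -530249/2 ≈ -2.6512e+5)
(61268 + 4874927)/(2307360 + K) = (61268 + 4874927)/(2307360 - 530249/2) = 4936195/(4084471/2) = 4936195*(2/4084471) = 9872390/4084471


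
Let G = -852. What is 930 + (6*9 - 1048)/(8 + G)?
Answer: 392957/422 ≈ 931.18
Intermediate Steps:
930 + (6*9 - 1048)/(8 + G) = 930 + (6*9 - 1048)/(8 - 852) = 930 + (54 - 1048)/(-844) = 930 - 994*(-1/844) = 930 + 497/422 = 392957/422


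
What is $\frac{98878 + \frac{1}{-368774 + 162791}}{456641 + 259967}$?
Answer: $\frac{20367187073}{147609065664} \approx 0.13798$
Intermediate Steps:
$\frac{98878 + \frac{1}{-368774 + 162791}}{456641 + 259967} = \frac{98878 + \frac{1}{-205983}}{716608} = \left(98878 - \frac{1}{205983}\right) \frac{1}{716608} = \frac{20367187073}{205983} \cdot \frac{1}{716608} = \frac{20367187073}{147609065664}$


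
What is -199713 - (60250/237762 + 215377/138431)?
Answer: -193333518268115/968047983 ≈ -1.9971e+5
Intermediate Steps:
-199713 - (60250/237762 + 215377/138431) = -199713 - (60250*(1/237762) + 215377*(1/138431)) = -199713 - (30125/118881 + 215377/138431) = -199713 - 1*1751439236/968047983 = -199713 - 1751439236/968047983 = -193333518268115/968047983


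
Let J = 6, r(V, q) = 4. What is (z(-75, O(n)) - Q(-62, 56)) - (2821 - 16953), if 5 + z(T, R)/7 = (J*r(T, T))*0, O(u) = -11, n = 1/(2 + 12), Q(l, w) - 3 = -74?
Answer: 14168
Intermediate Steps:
Q(l, w) = -71 (Q(l, w) = 3 - 74 = -71)
n = 1/14 ≈ 0.071429
z(T, R) = -35 (z(T, R) = -35 + 7*((6*4)*0) = -35 + 7*(24*0) = -35 + 7*0 = -35 + 0 = -35)
(z(-75, O(n)) - Q(-62, 56)) - (2821 - 16953) = (-35 - 1*(-71)) - (2821 - 16953) = (-35 + 71) - 1*(-14132) = 36 + 14132 = 14168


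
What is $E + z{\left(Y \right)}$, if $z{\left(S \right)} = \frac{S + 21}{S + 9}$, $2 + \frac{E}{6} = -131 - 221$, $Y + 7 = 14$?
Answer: $- \frac{8489}{4} \approx -2122.3$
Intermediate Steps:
$Y = 7$ ($Y = -7 + 14 = 7$)
$E = -2124$ ($E = -12 + 6 \left(-131 - 221\right) = -12 + 6 \left(-352\right) = -12 - 2112 = -2124$)
$z{\left(S \right)} = \frac{21 + S}{9 + S}$
$E + z{\left(Y \right)} = -2124 + \frac{21 + 7}{9 + 7} = -2124 + \frac{1}{16} \cdot 28 = -2124 + \frac{7}{4} = - \frac{8489}{4}$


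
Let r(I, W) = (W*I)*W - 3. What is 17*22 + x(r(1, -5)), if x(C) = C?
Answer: 396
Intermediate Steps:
r(I, W) = -3 + I*W**2 (r(I, W) = (I*W)*W - 3 = I*W**2 - 3 = -3 + I*W**2)
17*22 + x(r(1, -5)) = 17*22 + (-3 + 1*(-5)**2) = 374 + (-3 + 1*25) = 374 + (-3 + 25) = 374 + 22 = 396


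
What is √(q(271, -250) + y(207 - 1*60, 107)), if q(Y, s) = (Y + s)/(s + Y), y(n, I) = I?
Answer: 6*√3 ≈ 10.392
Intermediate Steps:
q(Y, s) = 1 (q(Y, s) = (Y + s)/(Y + s) = 1)
√(q(271, -250) + y(207 - 1*60, 107)) = √(1 + 107) = √108 = 6*√3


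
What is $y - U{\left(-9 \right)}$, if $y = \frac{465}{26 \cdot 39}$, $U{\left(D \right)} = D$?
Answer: $\frac{3197}{338} \approx 9.4586$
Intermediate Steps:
$y = \frac{155}{338}$ ($y = \frac{465}{1014} = 465 \cdot \frac{1}{1014} = \frac{155}{338} \approx 0.45858$)
$y - U{\left(-9 \right)} = \frac{155}{338} - -9 = \frac{155}{338} + 9 = \frac{3197}{338}$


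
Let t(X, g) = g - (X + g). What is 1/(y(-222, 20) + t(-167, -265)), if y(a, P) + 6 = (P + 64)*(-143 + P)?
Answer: -1/10171 ≈ -9.8319e-5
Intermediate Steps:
t(X, g) = -X (t(X, g) = g + (-X - g) = -X)
y(a, P) = -6 + (-143 + P)*(64 + P) (y(a, P) = -6 + (P + 64)*(-143 + P) = -6 + (64 + P)*(-143 + P) = -6 + (-143 + P)*(64 + P))
1/(y(-222, 20) + t(-167, -265)) = 1/((-9158 + 20² - 79*20) - 1*(-167)) = 1/((-9158 + 400 - 1580) + 167) = 1/(-10338 + 167) = 1/(-10171) = -1/10171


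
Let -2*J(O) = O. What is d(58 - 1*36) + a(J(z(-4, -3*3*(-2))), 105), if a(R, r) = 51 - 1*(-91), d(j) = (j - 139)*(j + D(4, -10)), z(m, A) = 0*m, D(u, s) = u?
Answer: -2900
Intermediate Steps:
z(m, A) = 0
J(O) = -O/2
d(j) = (-139 + j)*(4 + j) (d(j) = (j - 139)*(j + 4) = (-139 + j)*(4 + j))
a(R, r) = 142 (a(R, r) = 51 + 91 = 142)
d(58 - 1*36) + a(J(z(-4, -3*3*(-2))), 105) = (-556 + (58 - 1*36)**2 - 135*(58 - 1*36)) + 142 = (-556 + (58 - 36)**2 - 135*(58 - 36)) + 142 = (-556 + 22**2 - 135*22) + 142 = (-556 + 484 - 2970) + 142 = -3042 + 142 = -2900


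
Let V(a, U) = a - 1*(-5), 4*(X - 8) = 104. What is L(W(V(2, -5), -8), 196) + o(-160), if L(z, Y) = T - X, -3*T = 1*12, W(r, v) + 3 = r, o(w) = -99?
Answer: -137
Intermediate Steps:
X = 34 (X = 8 + (¼)*104 = 8 + 26 = 34)
V(a, U) = 5 + a (V(a, U) = a + 5 = 5 + a)
W(r, v) = -3 + r
T = -4 (T = -12/3 = -⅓*12 = -4)
L(z, Y) = -38 (L(z, Y) = -4 - 1*34 = -4 - 34 = -38)
L(W(V(2, -5), -8), 196) + o(-160) = -38 - 99 = -137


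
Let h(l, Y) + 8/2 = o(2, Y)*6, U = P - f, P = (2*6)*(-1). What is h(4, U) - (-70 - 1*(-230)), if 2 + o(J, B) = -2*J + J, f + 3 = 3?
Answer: -188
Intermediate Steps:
f = 0 (f = -3 + 3 = 0)
P = -12 (P = 12*(-1) = -12)
o(J, B) = -2 - J (o(J, B) = -2 + (-2*J + J) = -2 - J)
U = -12 (U = -12 - 1*0 = -12 + 0 = -12)
h(l, Y) = -28 (h(l, Y) = -4 + (-2 - 1*2)*6 = -4 + (-2 - 2)*6 = -4 - 4*6 = -4 - 24 = -28)
h(4, U) - (-70 - 1*(-230)) = -28 - (-70 - 1*(-230)) = -28 - (-70 + 230) = -28 - 1*160 = -28 - 160 = -188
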